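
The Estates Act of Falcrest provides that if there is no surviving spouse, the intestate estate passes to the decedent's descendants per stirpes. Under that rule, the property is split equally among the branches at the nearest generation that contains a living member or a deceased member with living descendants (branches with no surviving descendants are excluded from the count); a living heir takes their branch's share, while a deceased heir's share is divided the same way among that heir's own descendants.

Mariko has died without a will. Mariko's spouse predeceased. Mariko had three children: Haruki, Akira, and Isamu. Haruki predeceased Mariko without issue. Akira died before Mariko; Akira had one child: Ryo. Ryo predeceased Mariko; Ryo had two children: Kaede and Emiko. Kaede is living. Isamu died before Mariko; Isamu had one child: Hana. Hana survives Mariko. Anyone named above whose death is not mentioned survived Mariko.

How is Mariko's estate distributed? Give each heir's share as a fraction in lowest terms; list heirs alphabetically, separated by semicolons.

Emiko 1/4; Hana 1/2; Kaede 1/4

There is no surviving spouse, so the entire estate passes to Mariko's descendants per stirpes.
Haruki left no surviving issue, so that branch lapses and is disregarded.
The estate is divided into 2 equal shares of 1/2 among Akira, Isamu.
Akira predeceased; the 1/2 allotted to Akira's branch passes to Akira's issue by representation.
Ryo's line is the sole branch at this level, so the full 1/2 passes to Ryo's issue by representation.
The 1/2 is divided into 2 equal shares of 1/4 among Kaede, Emiko.
Kaede is living and takes 1/4.
Emiko is living and takes 1/4.
Isamu predeceased; the 1/2 allotted to Isamu's branch passes to Isamu's issue by representation.
Hana is the sole taker at this level and receives the full 1/2.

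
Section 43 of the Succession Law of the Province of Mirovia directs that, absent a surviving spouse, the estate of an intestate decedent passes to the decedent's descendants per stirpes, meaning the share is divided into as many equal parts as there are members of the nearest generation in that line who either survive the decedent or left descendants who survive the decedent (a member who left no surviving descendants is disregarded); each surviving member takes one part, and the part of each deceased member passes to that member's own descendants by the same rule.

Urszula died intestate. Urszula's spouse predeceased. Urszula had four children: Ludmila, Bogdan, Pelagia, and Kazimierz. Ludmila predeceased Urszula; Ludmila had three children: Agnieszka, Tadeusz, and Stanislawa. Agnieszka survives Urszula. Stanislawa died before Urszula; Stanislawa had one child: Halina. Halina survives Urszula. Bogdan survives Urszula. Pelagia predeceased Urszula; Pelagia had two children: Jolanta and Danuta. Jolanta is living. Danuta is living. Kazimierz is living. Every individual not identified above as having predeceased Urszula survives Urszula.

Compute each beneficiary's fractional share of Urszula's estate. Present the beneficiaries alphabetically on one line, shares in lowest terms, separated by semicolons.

There is no surviving spouse, so the entire estate passes to Urszula's descendants per stirpes.
The estate is divided into 4 equal shares of 1/4 among Ludmila, Bogdan, Pelagia, Kazimierz.
Ludmila predeceased; the 1/4 allotted to Ludmila's branch passes to Ludmila's issue by representation.
The 1/4 is divided into 3 equal shares of 1/12 among Agnieszka, Tadeusz, Stanislawa.
Agnieszka is living and takes 1/12.
Tadeusz is living and takes 1/12.
Stanislawa predeceased; the 1/12 allotted to Stanislawa's branch passes to Stanislawa's issue by representation.
Halina is the sole taker at this level and receives the full 1/12.
Bogdan is living and takes 1/4.
Pelagia predeceased; the 1/4 allotted to Pelagia's branch passes to Pelagia's issue by representation.
The 1/4 is divided into 2 equal shares of 1/8 among Jolanta, Danuta.
Jolanta is living and takes 1/8.
Danuta is living and takes 1/8.
Kazimierz is living and takes 1/4.

Agnieszka 1/12; Bogdan 1/4; Danuta 1/8; Halina 1/12; Jolanta 1/8; Kazimierz 1/4; Tadeusz 1/12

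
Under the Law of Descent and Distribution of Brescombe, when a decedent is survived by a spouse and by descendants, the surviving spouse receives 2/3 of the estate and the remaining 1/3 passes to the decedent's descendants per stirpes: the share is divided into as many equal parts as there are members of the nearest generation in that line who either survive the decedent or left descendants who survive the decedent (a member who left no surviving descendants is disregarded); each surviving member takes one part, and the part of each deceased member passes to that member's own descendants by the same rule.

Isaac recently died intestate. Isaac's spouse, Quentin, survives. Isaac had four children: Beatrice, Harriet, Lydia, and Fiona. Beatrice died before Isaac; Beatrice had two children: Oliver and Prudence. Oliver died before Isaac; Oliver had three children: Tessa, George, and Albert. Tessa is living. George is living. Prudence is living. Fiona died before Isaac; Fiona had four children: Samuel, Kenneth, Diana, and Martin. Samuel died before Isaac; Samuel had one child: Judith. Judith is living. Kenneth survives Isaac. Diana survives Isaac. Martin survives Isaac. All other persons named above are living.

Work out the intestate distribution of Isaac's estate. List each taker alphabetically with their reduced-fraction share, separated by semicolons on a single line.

Quentin, as surviving spouse, takes 2/3.
The remaining 1/3 passes to Isaac's descendants per stirpes.
The 1/3 is divided into 4 equal shares of 1/12 among Beatrice, Harriet, Lydia, Fiona.
Beatrice predeceased; the 1/12 allotted to Beatrice's branch passes to Beatrice's issue by representation.
The 1/12 is divided into 2 equal shares of 1/24 among Oliver, Prudence.
Oliver predeceased; the 1/24 allotted to Oliver's branch passes to Oliver's issue by representation.
The 1/24 is divided into 3 equal shares of 1/72 among Tessa, George, Albert.
Tessa is living and takes 1/72.
George is living and takes 1/72.
Albert is living and takes 1/72.
Prudence is living and takes 1/24.
Harriet is living and takes 1/12.
Lydia is living and takes 1/12.
Fiona predeceased; the 1/12 allotted to Fiona's branch passes to Fiona's issue by representation.
The 1/12 is divided into 4 equal shares of 1/48 among Samuel, Kenneth, Diana, Martin.
Samuel predeceased; the 1/48 allotted to Samuel's branch passes to Samuel's issue by representation.
Judith is the sole taker at this level and receives the full 1/48.
Kenneth is living and takes 1/48.
Diana is living and takes 1/48.
Martin is living and takes 1/48.

Albert 1/72; Diana 1/48; George 1/72; Harriet 1/12; Judith 1/48; Kenneth 1/48; Lydia 1/12; Martin 1/48; Prudence 1/24; Quentin 2/3; Tessa 1/72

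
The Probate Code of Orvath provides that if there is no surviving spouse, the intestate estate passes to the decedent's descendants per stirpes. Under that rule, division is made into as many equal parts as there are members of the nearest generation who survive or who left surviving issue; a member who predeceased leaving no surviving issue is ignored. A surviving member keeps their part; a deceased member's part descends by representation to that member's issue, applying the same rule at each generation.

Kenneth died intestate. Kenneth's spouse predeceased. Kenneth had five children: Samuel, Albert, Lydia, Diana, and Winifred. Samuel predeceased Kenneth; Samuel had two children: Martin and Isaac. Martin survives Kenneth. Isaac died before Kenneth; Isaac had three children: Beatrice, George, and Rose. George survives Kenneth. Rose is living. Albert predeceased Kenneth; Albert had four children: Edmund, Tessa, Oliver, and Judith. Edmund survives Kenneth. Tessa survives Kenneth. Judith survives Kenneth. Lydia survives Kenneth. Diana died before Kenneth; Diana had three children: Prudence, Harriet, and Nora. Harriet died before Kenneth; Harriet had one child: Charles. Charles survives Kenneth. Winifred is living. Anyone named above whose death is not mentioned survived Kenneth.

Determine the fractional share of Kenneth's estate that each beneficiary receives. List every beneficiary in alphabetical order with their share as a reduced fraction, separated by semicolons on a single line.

Beatrice 1/30; Charles 1/15; Edmund 1/20; George 1/30; Judith 1/20; Lydia 1/5; Martin 1/10; Nora 1/15; Oliver 1/20; Prudence 1/15; Rose 1/30; Tessa 1/20; Winifred 1/5

There is no surviving spouse, so the entire estate passes to Kenneth's descendants per stirpes.
The estate is divided into 5 equal shares of 1/5 among Samuel, Albert, Lydia, Diana, Winifred.
Samuel predeceased; the 1/5 allotted to Samuel's branch passes to Samuel's issue by representation.
The 1/5 is divided into 2 equal shares of 1/10 among Martin, Isaac.
Martin is living and takes 1/10.
Isaac predeceased; the 1/10 allotted to Isaac's branch passes to Isaac's issue by representation.
The 1/10 is divided into 3 equal shares of 1/30 among Beatrice, George, Rose.
Beatrice is living and takes 1/30.
George is living and takes 1/30.
Rose is living and takes 1/30.
Albert predeceased; the 1/5 allotted to Albert's branch passes to Albert's issue by representation.
The 1/5 is divided into 4 equal shares of 1/20 among Edmund, Tessa, Oliver, Judith.
Edmund is living and takes 1/20.
Tessa is living and takes 1/20.
Oliver is living and takes 1/20.
Judith is living and takes 1/20.
Lydia is living and takes 1/5.
Diana predeceased; the 1/5 allotted to Diana's branch passes to Diana's issue by representation.
The 1/5 is divided into 3 equal shares of 1/15 among Prudence, Harriet, Nora.
Prudence is living and takes 1/15.
Harriet predeceased; the 1/15 allotted to Harriet's branch passes to Harriet's issue by representation.
Charles is the sole taker at this level and receives the full 1/15.
Nora is living and takes 1/15.
Winifred is living and takes 1/5.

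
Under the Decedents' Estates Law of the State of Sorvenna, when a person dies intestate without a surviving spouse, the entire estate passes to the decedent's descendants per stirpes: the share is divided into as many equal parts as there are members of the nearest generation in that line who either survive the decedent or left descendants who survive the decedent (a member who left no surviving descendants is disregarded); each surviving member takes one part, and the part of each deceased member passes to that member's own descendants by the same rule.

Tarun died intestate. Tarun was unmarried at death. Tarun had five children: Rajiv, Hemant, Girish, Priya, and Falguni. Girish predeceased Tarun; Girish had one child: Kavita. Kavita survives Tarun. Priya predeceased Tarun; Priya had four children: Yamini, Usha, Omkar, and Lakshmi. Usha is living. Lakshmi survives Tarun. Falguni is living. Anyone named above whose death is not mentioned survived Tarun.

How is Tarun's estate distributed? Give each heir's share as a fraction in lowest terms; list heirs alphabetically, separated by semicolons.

Falguni 1/5; Hemant 1/5; Kavita 1/5; Lakshmi 1/20; Omkar 1/20; Rajiv 1/5; Usha 1/20; Yamini 1/20

There is no surviving spouse, so the entire estate passes to Tarun's descendants per stirpes.
The estate is divided into 5 equal shares of 1/5 among Rajiv, Hemant, Girish, Priya, Falguni.
Rajiv is living and takes 1/5.
Hemant is living and takes 1/5.
Girish predeceased; the 1/5 allotted to Girish's branch passes to Girish's issue by representation.
Kavita is the sole taker at this level and receives the full 1/5.
Priya predeceased; the 1/5 allotted to Priya's branch passes to Priya's issue by representation.
The 1/5 is divided into 4 equal shares of 1/20 among Yamini, Usha, Omkar, Lakshmi.
Yamini is living and takes 1/20.
Usha is living and takes 1/20.
Omkar is living and takes 1/20.
Lakshmi is living and takes 1/20.
Falguni is living and takes 1/5.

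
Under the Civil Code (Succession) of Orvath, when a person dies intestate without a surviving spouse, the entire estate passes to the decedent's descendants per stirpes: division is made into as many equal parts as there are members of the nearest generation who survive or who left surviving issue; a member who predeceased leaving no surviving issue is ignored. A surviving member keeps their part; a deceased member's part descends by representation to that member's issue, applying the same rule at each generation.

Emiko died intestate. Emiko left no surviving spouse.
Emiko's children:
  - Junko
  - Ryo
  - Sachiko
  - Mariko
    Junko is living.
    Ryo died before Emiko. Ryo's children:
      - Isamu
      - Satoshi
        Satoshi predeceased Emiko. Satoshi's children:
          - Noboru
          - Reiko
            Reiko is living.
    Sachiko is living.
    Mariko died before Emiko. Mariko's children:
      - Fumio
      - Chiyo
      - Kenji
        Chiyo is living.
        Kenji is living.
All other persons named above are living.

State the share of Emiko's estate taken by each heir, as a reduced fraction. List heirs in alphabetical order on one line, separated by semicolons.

Chiyo 1/12; Fumio 1/12; Isamu 1/8; Junko 1/4; Kenji 1/12; Noboru 1/16; Reiko 1/16; Sachiko 1/4

There is no surviving spouse, so the entire estate passes to Emiko's descendants per stirpes.
The estate is divided into 4 equal shares of 1/4 among Junko, Ryo, Sachiko, Mariko.
Junko is living and takes 1/4.
Ryo predeceased; the 1/4 allotted to Ryo's branch passes to Ryo's issue by representation.
The 1/4 is divided into 2 equal shares of 1/8 among Isamu, Satoshi.
Isamu is living and takes 1/8.
Satoshi predeceased; the 1/8 allotted to Satoshi's branch passes to Satoshi's issue by representation.
The 1/8 is divided into 2 equal shares of 1/16 among Noboru, Reiko.
Noboru is living and takes 1/16.
Reiko is living and takes 1/16.
Sachiko is living and takes 1/4.
Mariko predeceased; the 1/4 allotted to Mariko's branch passes to Mariko's issue by representation.
The 1/4 is divided into 3 equal shares of 1/12 among Fumio, Chiyo, Kenji.
Fumio is living and takes 1/12.
Chiyo is living and takes 1/12.
Kenji is living and takes 1/12.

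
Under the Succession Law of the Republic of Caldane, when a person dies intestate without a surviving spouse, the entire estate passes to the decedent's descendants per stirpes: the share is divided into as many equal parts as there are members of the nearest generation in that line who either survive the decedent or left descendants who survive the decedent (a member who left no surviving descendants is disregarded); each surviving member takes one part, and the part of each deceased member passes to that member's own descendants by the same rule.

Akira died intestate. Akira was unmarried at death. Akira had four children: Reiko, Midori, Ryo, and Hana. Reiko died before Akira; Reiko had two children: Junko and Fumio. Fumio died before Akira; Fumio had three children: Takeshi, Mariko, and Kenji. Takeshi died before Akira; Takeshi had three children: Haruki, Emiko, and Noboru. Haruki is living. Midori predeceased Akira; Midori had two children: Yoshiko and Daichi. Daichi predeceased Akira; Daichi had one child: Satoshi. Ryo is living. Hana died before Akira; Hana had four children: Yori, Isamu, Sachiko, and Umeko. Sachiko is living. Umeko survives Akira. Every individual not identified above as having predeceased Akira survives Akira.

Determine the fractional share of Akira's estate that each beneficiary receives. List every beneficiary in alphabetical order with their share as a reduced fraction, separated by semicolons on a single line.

Emiko 1/72; Haruki 1/72; Isamu 1/16; Junko 1/8; Kenji 1/24; Mariko 1/24; Noboru 1/72; Ryo 1/4; Sachiko 1/16; Satoshi 1/8; Umeko 1/16; Yori 1/16; Yoshiko 1/8

There is no surviving spouse, so the entire estate passes to Akira's descendants per stirpes.
The estate is divided into 4 equal shares of 1/4 among Reiko, Midori, Ryo, Hana.
Reiko predeceased; the 1/4 allotted to Reiko's branch passes to Reiko's issue by representation.
The 1/4 is divided into 2 equal shares of 1/8 among Junko, Fumio.
Junko is living and takes 1/8.
Fumio predeceased; the 1/8 allotted to Fumio's branch passes to Fumio's issue by representation.
The 1/8 is divided into 3 equal shares of 1/24 among Takeshi, Mariko, Kenji.
Takeshi predeceased; the 1/24 allotted to Takeshi's branch passes to Takeshi's issue by representation.
The 1/24 is divided into 3 equal shares of 1/72 among Haruki, Emiko, Noboru.
Haruki is living and takes 1/72.
Emiko is living and takes 1/72.
Noboru is living and takes 1/72.
Mariko is living and takes 1/24.
Kenji is living and takes 1/24.
Midori predeceased; the 1/4 allotted to Midori's branch passes to Midori's issue by representation.
The 1/4 is divided into 2 equal shares of 1/8 among Yoshiko, Daichi.
Yoshiko is living and takes 1/8.
Daichi predeceased; the 1/8 allotted to Daichi's branch passes to Daichi's issue by representation.
Satoshi is the sole taker at this level and receives the full 1/8.
Ryo is living and takes 1/4.
Hana predeceased; the 1/4 allotted to Hana's branch passes to Hana's issue by representation.
The 1/4 is divided into 4 equal shares of 1/16 among Yori, Isamu, Sachiko, Umeko.
Yori is living and takes 1/16.
Isamu is living and takes 1/16.
Sachiko is living and takes 1/16.
Umeko is living and takes 1/16.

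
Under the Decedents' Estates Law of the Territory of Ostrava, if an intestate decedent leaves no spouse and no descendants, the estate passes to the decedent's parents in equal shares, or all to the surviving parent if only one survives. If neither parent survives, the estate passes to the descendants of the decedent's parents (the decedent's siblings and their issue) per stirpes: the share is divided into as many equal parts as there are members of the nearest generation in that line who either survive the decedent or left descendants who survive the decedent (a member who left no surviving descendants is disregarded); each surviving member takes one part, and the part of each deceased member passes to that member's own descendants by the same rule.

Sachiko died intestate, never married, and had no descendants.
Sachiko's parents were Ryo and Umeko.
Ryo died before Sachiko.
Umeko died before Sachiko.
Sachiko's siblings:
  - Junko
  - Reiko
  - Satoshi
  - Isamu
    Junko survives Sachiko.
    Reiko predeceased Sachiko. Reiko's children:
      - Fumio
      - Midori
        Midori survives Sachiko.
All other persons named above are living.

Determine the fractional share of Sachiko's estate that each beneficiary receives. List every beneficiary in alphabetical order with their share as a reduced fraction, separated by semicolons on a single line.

Neither parent survives and there are no descendants, so the estate passes to Sachiko's siblings and their issue per stirpes.
The estate is divided into 4 equal shares of 1/4 among Junko, Reiko, Satoshi, Isamu.
Junko is living and takes 1/4.
Reiko predeceased; the 1/4 allotted to Reiko's branch passes to Reiko's issue by representation.
The 1/4 is divided into 2 equal shares of 1/8 among Fumio, Midori.
Fumio is living and takes 1/8.
Midori is living and takes 1/8.
Satoshi is living and takes 1/4.
Isamu is living and takes 1/4.

Fumio 1/8; Isamu 1/4; Junko 1/4; Midori 1/8; Satoshi 1/4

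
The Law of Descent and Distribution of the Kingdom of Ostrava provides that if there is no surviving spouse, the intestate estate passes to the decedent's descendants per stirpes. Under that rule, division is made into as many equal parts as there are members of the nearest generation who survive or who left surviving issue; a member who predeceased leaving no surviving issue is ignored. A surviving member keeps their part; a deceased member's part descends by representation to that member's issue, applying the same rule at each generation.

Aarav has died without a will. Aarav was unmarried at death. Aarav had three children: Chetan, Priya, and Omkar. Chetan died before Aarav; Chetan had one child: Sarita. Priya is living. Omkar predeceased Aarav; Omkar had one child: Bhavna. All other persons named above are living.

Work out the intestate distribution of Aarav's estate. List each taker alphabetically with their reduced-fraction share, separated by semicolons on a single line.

There is no surviving spouse, so the entire estate passes to Aarav's descendants per stirpes.
The estate is divided into 3 equal shares of 1/3 among Chetan, Priya, Omkar.
Chetan predeceased; the 1/3 allotted to Chetan's branch passes to Chetan's issue by representation.
Sarita is the sole taker at this level and receives the full 1/3.
Priya is living and takes 1/3.
Omkar predeceased; the 1/3 allotted to Omkar's branch passes to Omkar's issue by representation.
Bhavna is the sole taker at this level and receives the full 1/3.

Bhavna 1/3; Priya 1/3; Sarita 1/3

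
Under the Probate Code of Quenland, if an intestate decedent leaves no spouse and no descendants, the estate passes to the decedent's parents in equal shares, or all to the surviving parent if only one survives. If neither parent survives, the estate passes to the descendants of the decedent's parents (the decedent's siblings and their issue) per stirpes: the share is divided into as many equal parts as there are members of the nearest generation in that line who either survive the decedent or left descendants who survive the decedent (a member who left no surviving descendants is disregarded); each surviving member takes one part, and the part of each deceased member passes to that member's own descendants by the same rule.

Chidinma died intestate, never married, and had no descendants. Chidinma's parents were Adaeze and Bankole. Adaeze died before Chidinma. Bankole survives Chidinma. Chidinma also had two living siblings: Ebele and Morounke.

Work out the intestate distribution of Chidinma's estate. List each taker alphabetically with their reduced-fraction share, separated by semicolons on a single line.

Only one parent, Bankole, survives, so Bankole takes the entire estate. The siblings take nothing because a surviving parent has priority.

Bankole 1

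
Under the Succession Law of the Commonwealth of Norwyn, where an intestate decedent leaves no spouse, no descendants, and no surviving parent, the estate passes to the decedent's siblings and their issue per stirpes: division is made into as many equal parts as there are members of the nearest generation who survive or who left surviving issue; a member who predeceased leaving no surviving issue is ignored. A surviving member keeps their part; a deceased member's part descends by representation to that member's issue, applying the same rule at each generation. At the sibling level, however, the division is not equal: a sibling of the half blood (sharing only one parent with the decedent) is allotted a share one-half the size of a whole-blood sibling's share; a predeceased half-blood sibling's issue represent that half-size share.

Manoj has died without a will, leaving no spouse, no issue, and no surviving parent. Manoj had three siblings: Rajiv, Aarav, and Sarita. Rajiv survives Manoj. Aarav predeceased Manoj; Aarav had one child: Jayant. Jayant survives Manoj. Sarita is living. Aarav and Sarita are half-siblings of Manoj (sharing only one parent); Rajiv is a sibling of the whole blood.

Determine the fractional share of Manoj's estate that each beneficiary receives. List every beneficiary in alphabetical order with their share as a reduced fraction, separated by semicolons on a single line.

Jayant 1/4; Rajiv 1/2; Sarita 1/4

No spouse, descendants, or parent survives, so the estate passes to Manoj's siblings per stirpes.
Half-blood siblings count for one-half the weight of whole-blood siblings at the initial division.
Dividing 1 in proportion to weights (total weight 2): Rajiv (weight 1) → 1/2; Aarav (weight 1/2) → 1/4; Sarita (weight 1/2) → 1/4.
Rajiv is living and takes 1/2.
Aarav predeceased; the 1/4 allotted to Aarav's branch passes to Aarav's issue by representation.
Jayant is the sole taker at this level and receives the full 1/4.
Sarita is living and takes 1/4.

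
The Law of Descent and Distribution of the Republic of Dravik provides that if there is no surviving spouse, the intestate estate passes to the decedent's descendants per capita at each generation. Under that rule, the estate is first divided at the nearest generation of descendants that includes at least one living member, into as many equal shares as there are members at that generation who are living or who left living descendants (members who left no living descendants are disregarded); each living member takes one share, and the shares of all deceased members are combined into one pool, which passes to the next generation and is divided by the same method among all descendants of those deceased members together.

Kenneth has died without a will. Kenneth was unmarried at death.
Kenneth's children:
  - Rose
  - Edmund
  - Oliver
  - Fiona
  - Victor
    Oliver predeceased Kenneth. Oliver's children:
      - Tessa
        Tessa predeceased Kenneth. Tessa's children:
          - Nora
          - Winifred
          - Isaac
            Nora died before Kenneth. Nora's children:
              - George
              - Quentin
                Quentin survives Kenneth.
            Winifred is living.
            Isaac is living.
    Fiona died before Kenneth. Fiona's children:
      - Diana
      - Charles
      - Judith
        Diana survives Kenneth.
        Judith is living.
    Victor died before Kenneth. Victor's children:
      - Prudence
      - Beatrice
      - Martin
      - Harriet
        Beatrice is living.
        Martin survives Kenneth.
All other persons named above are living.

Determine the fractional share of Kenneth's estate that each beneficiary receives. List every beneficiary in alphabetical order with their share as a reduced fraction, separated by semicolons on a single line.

Beatrice 3/40; Charles 3/40; Diana 3/40; Edmund 1/5; George 1/80; Harriet 3/40; Isaac 1/40; Judith 3/40; Martin 3/40; Prudence 3/40; Quentin 1/80; Rose 1/5; Winifred 1/40

There is no surviving spouse, so the entire estate passes to Kenneth's descendants per capita at each generation.
At generation 1 (Rose, Edmund, Oliver, Fiona, Victor) there are 5 shares of (1)/5 = 1/5 each.
Living: Rose and Edmund — each takes 1/5.
Deceased: Oliver, Fiona, and Victor. Their combined 3/5 is pooled and carried to generation 2.
At generation 2 (Tessa, Diana, Charles, Judith, Prudence, Beatrice, Martin, Harriet) there are 8 shares of (3/5)/8 = 3/40 each.
Living: Diana, Charles, Judith, Prudence, Beatrice, Martin, and Harriet — each takes 3/40.
Deceased: Tessa. That 3/40 share is carried to generation 3.
At generation 3 (Nora, Winifred, Isaac) there are 3 shares of (3/40)/3 = 1/40 each.
Living: Winifred and Isaac — each takes 1/40.
Deceased: Nora. That 1/40 share is carried to generation 4.
At generation 4 (George, Quentin) there are 2 shares of (1/40)/2 = 1/80 each.
Living: George and Quentin — each takes 1/80.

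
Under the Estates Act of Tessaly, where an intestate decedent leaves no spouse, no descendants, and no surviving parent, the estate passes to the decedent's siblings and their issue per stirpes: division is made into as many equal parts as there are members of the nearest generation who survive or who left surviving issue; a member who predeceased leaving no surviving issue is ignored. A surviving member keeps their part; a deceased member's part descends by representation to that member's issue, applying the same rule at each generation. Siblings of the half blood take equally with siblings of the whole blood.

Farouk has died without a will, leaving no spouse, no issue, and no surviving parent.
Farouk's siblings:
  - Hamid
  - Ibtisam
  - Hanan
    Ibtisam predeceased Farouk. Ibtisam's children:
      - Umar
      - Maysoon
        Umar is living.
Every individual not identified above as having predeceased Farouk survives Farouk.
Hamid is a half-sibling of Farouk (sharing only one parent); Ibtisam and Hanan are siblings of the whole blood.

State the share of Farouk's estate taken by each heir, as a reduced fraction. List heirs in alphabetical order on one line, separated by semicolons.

No spouse, descendants, or parent survives, so the estate passes to Farouk's siblings per stirpes.
Half-blood and whole-blood siblings take equally under the stated rule.
The estate is divided into 3 equal shares of 1/3 among Hamid, Ibtisam, Hanan.
Hamid is living and takes 1/3.
Ibtisam predeceased; the 1/3 allotted to Ibtisam's branch passes to Ibtisam's issue by representation.
The 1/3 is divided into 2 equal shares of 1/6 among Umar, Maysoon.
Umar is living and takes 1/6.
Maysoon is living and takes 1/6.
Hanan is living and takes 1/3.

Hamid 1/3; Hanan 1/3; Maysoon 1/6; Umar 1/6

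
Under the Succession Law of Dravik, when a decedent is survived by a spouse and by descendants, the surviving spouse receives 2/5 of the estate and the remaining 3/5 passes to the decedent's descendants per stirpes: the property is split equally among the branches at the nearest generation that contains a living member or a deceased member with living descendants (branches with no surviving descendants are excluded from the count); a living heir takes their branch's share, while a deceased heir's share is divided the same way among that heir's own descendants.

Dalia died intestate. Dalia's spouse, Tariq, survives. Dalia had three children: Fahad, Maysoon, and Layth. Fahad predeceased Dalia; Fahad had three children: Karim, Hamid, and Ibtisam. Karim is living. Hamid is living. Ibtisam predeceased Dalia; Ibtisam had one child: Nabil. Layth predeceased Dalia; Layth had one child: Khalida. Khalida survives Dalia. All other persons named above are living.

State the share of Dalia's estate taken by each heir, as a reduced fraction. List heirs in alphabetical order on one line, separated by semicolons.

Tariq, as surviving spouse, takes 2/5.
The remaining 3/5 passes to Dalia's descendants per stirpes.
The 3/5 is divided into 3 equal shares of 1/5 among Fahad, Maysoon, Layth.
Fahad predeceased; the 1/5 allotted to Fahad's branch passes to Fahad's issue by representation.
The 1/5 is divided into 3 equal shares of 1/15 among Karim, Hamid, Ibtisam.
Karim is living and takes 1/15.
Hamid is living and takes 1/15.
Ibtisam predeceased; the 1/15 allotted to Ibtisam's branch passes to Ibtisam's issue by representation.
Nabil is the sole taker at this level and receives the full 1/15.
Maysoon is living and takes 1/5.
Layth predeceased; the 1/5 allotted to Layth's branch passes to Layth's issue by representation.
Khalida is the sole taker at this level and receives the full 1/5.

Hamid 1/15; Karim 1/15; Khalida 1/5; Maysoon 1/5; Nabil 1/15; Tariq 2/5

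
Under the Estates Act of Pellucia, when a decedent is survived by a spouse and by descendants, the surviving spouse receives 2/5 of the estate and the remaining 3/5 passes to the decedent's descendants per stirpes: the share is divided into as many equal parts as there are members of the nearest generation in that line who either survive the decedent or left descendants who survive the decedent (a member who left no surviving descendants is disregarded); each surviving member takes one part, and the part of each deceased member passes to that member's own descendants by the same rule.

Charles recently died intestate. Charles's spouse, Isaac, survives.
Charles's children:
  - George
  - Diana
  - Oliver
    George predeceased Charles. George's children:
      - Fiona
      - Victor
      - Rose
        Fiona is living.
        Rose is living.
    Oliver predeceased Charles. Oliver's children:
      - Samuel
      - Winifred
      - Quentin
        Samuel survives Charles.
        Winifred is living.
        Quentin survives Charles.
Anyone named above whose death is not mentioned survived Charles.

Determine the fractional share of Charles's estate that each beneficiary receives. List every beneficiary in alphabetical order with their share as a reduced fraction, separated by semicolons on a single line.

Diana 1/5; Fiona 1/15; Isaac 2/5; Quentin 1/15; Rose 1/15; Samuel 1/15; Victor 1/15; Winifred 1/15

Isaac, as surviving spouse, takes 2/5.
The remaining 3/5 passes to Charles's descendants per stirpes.
The 3/5 is divided into 3 equal shares of 1/5 among George, Diana, Oliver.
George predeceased; the 1/5 allotted to George's branch passes to George's issue by representation.
The 1/5 is divided into 3 equal shares of 1/15 among Fiona, Victor, Rose.
Fiona is living and takes 1/15.
Victor is living and takes 1/15.
Rose is living and takes 1/15.
Diana is living and takes 1/5.
Oliver predeceased; the 1/5 allotted to Oliver's branch passes to Oliver's issue by representation.
The 1/5 is divided into 3 equal shares of 1/15 among Samuel, Winifred, Quentin.
Samuel is living and takes 1/15.
Winifred is living and takes 1/15.
Quentin is living and takes 1/15.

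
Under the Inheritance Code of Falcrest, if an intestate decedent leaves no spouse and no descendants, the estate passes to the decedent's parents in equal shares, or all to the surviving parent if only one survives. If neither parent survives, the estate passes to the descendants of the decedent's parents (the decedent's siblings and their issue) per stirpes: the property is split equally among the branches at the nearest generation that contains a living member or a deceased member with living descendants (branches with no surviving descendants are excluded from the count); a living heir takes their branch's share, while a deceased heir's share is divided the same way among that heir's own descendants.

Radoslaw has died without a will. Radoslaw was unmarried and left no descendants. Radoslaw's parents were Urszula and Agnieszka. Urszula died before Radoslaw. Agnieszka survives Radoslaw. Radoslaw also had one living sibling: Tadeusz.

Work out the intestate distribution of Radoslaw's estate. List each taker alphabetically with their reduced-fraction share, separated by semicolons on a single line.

Agnieszka 1

Only one parent, Agnieszka, survives, so Agnieszka takes the entire estate. The siblings take nothing because a surviving parent has priority.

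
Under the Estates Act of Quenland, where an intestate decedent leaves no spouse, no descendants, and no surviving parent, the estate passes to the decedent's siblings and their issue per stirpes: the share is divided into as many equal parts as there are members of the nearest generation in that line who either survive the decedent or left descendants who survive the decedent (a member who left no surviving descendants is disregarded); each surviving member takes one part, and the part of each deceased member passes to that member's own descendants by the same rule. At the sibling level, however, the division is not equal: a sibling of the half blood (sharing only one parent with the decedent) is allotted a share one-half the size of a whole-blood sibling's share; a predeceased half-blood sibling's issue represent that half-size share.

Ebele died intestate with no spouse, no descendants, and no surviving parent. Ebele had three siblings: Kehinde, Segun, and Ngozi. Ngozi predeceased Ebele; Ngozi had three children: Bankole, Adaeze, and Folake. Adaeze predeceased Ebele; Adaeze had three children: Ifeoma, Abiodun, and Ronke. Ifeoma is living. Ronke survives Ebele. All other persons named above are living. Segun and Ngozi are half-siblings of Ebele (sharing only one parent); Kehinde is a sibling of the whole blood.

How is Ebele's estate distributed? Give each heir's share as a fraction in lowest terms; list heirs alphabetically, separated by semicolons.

No spouse, descendants, or parent survives, so the estate passes to Ebele's siblings per stirpes.
Half-blood siblings count for one-half the weight of whole-blood siblings at the initial division.
Dividing 1 in proportion to weights (total weight 2): Kehinde (weight 1) → 1/2; Segun (weight 1/2) → 1/4; Ngozi (weight 1/2) → 1/4.
Kehinde is living and takes 1/2.
Segun is living and takes 1/4.
Ngozi predeceased; the 1/4 allotted to Ngozi's branch passes to Ngozi's issue by representation.
The 1/4 is divided into 3 equal shares of 1/12 among Bankole, Adaeze, Folake.
Bankole is living and takes 1/12.
Adaeze predeceased; the 1/12 allotted to Adaeze's branch passes to Adaeze's issue by representation.
The 1/12 is divided into 3 equal shares of 1/36 among Ifeoma, Abiodun, Ronke.
Ifeoma is living and takes 1/36.
Abiodun is living and takes 1/36.
Ronke is living and takes 1/36.
Folake is living and takes 1/12.

Abiodun 1/36; Bankole 1/12; Folake 1/12; Ifeoma 1/36; Kehinde 1/2; Ronke 1/36; Segun 1/4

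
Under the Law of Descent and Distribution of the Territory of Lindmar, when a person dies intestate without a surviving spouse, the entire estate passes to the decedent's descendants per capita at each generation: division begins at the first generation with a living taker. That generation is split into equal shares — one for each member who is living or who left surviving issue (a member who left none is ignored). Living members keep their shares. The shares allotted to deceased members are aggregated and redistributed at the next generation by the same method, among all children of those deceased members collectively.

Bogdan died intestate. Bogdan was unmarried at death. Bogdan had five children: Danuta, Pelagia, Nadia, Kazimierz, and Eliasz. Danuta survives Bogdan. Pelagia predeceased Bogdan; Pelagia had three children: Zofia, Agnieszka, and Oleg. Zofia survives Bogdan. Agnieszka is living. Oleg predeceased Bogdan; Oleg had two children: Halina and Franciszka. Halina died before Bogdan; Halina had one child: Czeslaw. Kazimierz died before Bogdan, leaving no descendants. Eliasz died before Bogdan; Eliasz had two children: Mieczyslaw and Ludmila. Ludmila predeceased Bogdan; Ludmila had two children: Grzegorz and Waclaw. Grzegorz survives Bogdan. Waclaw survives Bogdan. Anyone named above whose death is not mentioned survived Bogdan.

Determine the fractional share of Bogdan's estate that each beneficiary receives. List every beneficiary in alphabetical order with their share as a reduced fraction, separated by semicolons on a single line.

Agnieszka 1/10; Czeslaw 1/20; Danuta 1/4; Franciszka 1/20; Grzegorz 1/20; Mieczyslaw 1/10; Nadia 1/4; Waclaw 1/20; Zofia 1/10

There is no surviving spouse, so the entire estate passes to Bogdan's descendants per capita at each generation.
At generation 1 (Danuta, Pelagia, Nadia, Eliasz) there are 4 shares of (1)/4 = 1/4 each.
Living: Danuta and Nadia — each takes 1/4.
Deceased: Pelagia and Eliasz. Their combined 1/2 is pooled and carried to generation 2.
At generation 2 (Zofia, Agnieszka, Oleg, Mieczyslaw, Ludmila) there are 5 shares of (1/2)/5 = 1/10 each.
Living: Zofia, Agnieszka, and Mieczyslaw — each takes 1/10.
Deceased: Oleg and Ludmila. Their combined 1/5 is pooled and carried to generation 3.
At generation 3 (Halina, Franciszka, Grzegorz, Waclaw) there are 4 shares of (1/5)/4 = 1/20 each.
Living: Franciszka, Grzegorz, and Waclaw — each takes 1/20.
Deceased: Halina. That 1/20 share is carried to generation 4.
At generation 4 (Czeslaw) there are 1 shares of (1/20)/1 = 1/20 each.
Living: Czeslaw — each takes 1/20.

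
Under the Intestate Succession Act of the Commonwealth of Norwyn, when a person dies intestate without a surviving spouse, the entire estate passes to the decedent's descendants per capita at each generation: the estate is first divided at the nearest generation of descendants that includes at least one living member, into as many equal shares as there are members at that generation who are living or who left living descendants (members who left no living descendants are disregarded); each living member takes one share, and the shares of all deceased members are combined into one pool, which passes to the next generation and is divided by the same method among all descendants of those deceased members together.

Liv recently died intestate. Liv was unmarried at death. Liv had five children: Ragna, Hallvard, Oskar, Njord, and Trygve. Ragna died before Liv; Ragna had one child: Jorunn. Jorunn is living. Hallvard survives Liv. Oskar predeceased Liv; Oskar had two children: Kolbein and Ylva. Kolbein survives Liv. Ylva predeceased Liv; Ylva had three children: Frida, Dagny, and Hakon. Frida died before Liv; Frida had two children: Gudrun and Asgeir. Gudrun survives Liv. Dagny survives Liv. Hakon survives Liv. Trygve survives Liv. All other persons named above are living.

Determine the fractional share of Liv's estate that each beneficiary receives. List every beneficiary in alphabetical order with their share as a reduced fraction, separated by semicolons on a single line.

Asgeir 1/45; Dagny 2/45; Gudrun 1/45; Hakon 2/45; Hallvard 1/5; Jorunn 2/15; Kolbein 2/15; Njord 1/5; Trygve 1/5

There is no surviving spouse, so the entire estate passes to Liv's descendants per capita at each generation.
At generation 1 (Ragna, Hallvard, Oskar, Njord, Trygve) there are 5 shares of (1)/5 = 1/5 each.
Living: Hallvard, Njord, and Trygve — each takes 1/5.
Deceased: Ragna and Oskar. Their combined 2/5 is pooled and carried to generation 2.
At generation 2 (Jorunn, Kolbein, Ylva) there are 3 shares of (2/5)/3 = 2/15 each.
Living: Jorunn and Kolbein — each takes 2/15.
Deceased: Ylva. That 2/15 share is carried to generation 3.
At generation 3 (Frida, Dagny, Hakon) there are 3 shares of (2/15)/3 = 2/45 each.
Living: Dagny and Hakon — each takes 2/45.
Deceased: Frida. That 2/45 share is carried to generation 4.
At generation 4 (Gudrun, Asgeir) there are 2 shares of (2/45)/2 = 1/45 each.
Living: Gudrun and Asgeir — each takes 1/45.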